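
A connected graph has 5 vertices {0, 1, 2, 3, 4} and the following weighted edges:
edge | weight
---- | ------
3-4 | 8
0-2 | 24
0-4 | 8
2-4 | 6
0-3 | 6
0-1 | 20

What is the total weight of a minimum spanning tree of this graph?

Prim's algorithm from 4:
Step 1: frontier [2-4 6, 0-4 8, 3-4 8] → take 2-4 (6); add 2.
Step 2: frontier [0-2 24, 0-4 8, 3-4 8] → take 0-4 (8); add 0.
Step 3: frontier [0-3 6, 0-1 20, 3-4 8] → take 0-3 (6); add 3.
Step 4: frontier [0-1 20] → take 0-1 (20); add 1.
MST edges: 2-4, 0-4, 0-3, 0-1; total weight 6+8+6+20 = 40.

40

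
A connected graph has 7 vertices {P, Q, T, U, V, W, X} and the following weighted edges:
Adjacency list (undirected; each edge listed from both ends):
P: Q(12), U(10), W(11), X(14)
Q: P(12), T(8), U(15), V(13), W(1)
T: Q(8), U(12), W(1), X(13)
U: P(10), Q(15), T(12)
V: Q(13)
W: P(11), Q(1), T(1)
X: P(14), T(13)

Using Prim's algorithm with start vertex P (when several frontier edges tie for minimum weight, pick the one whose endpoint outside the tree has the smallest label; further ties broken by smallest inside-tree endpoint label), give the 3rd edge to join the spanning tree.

Q-W

Grow the tree from P using Prim:
Step 1: cheapest edge leaving the tree is P U (10); add U.
Step 2: cheapest edge leaving the tree is P W (11); add W.
Step 3: cheapest edge leaving the tree is Q W (1); add Q.
Step 4: cheapest edge leaving the tree is T W (1); add T.
Step 5: cheapest edge leaving the tree is Q V (13); add V.
Step 6: cheapest edge leaving the tree is T X (13); add X.
The 3rd edge added is Q W.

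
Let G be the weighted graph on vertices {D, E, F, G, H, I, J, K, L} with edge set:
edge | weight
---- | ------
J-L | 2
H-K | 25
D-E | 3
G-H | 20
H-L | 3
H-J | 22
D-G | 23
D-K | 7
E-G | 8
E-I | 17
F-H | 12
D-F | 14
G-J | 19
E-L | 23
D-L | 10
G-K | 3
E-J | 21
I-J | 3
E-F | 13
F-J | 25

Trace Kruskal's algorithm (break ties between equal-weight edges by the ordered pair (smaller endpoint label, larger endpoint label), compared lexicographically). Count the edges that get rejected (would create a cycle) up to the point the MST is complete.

Kruskal: consider edges lightest-first.
J-L (2): add — endpoints in different components.
D-E (3): add — endpoints in different components.
G-K (3): add — endpoints in different components.
H-L (3): add — endpoints in different components.
I-J (3): add — endpoints in different components.
D-K (7): add — endpoints in different components.
E-G (8): skip — E and G already connected.
D-L (10): add — endpoints in different components.
F-H (12): add — endpoints in different components.
Edges rejected before the tree was complete: 1.

1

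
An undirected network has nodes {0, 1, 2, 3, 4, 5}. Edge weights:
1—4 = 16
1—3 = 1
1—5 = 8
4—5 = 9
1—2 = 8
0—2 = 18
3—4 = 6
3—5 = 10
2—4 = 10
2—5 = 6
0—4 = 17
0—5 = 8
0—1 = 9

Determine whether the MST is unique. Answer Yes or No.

No

Kruskal: consider edges lightest-first.
1—3 (1): add — endpoints in different components.
2—5 (6): add — endpoints in different components.
3—4 (6): add — endpoints in different components.
0—5 (8): add — endpoints in different components.
1—2 (8): add — endpoints in different components.
Non-tree edge 1—5 has weight 8, equal to the heaviest edge on its tree cycle — swapping gives another MST of the same weight. Not unique.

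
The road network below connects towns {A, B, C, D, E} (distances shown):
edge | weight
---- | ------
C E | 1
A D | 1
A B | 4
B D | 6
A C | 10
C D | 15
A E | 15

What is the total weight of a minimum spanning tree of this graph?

16

Grow the tree from C using Prim:
Step 1: frontier [C E 1, A C 10, C D 15] → take C E (1); add E.
Step 2: frontier [A C 10, C D 15, A E 15] → take A C (10); add A.
Step 3: frontier [A D 1, A B 4, C D 15] → take A D (1); add D.
Step 4: frontier [A B 4, B D 6] → take A B (4); add B.
MST edges: C E, A C, A D, A B; total weight 1+10+1+4 = 16.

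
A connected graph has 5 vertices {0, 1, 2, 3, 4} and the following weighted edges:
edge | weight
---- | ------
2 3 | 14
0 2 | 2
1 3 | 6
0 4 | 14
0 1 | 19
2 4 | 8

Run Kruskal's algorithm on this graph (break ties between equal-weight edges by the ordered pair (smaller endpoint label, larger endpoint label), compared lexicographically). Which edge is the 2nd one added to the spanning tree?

Kruskal: consider edges lightest-first.
0 2 (2): add — endpoints in different components.
1 3 (6): add — endpoints in different components.
2 4 (8): add — endpoints in different components.
0 4 (14): skip — 0 and 4 already connected.
2 3 (14): add — endpoints in different components.
The 2nd edge added is 1 3.

1-3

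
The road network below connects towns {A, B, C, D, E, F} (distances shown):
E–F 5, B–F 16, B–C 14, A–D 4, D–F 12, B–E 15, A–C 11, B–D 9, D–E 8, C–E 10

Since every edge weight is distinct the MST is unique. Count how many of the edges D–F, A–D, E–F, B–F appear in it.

Sort edges by weight, then run Kruskal:
A–D (4): add — endpoints in different components.
E–F (5): add — endpoints in different components.
D–E (8): add — endpoints in different components.
B–D (9): add — endpoints in different components.
C–E (10): add — endpoints in different components.
MST edge set: {A–D, E–F, D–E, B–D, C–E}.
Of the listed edges, {A–D, E–F} are in the MST → 2.

2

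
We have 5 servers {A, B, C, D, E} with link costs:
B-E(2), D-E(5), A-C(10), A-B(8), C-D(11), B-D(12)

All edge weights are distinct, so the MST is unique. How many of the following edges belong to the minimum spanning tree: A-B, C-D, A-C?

Kruskal's algorithm — process edges by increasing weight (ties by edge label):
B-E (2): add. Components now {A} {B,E} {C} {D}
D-E (5): add. Components now {A} {B,D,E} {C}
A-B (8): add. Components now {A,B,D,E} {C}
A-C (10): add. Components now {A,B,C,D,E}
MST edge set: {B-E, D-E, A-B, A-C}.
Of the listed edges, {A-B, A-C} are in the MST → 2.

2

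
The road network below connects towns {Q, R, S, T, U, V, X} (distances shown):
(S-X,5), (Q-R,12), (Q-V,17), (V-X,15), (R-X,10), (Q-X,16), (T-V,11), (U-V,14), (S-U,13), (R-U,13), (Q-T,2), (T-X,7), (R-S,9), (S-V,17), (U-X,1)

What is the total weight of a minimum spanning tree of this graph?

Sort edges by weight, then run Kruskal:
U-X (1): add — endpoints in different components.
Q-T (2): add — endpoints in different components.
S-X (5): add — endpoints in different components.
T-X (7): add — endpoints in different components.
R-S (9): add — endpoints in different components.
R-X (10): skip — X and R already connected.
T-V (11): add — endpoints in different components.
MST edges: U-X, Q-T, S-X, T-X, R-S, T-V; total weight 1+2+5+7+9+11 = 35.

35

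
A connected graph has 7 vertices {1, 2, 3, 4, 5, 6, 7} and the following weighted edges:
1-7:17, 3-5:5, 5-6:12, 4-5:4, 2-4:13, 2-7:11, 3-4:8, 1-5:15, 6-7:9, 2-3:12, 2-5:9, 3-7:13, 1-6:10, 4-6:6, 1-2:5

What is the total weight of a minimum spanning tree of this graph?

38

Kruskal's algorithm — process edges by increasing weight (ties by edge label):
4-5 (4): add — endpoints in different components.
1-2 (5): add — endpoints in different components.
3-5 (5): add — endpoints in different components.
4-6 (6): add — endpoints in different components.
3-4 (8): skip — 3 and 4 already connected.
2-5 (9): add — endpoints in different components.
6-7 (9): add — endpoints in different components.
MST edges: 4-5, 1-2, 3-5, 4-6, 2-5, 6-7; total weight 4+5+5+6+9+9 = 38.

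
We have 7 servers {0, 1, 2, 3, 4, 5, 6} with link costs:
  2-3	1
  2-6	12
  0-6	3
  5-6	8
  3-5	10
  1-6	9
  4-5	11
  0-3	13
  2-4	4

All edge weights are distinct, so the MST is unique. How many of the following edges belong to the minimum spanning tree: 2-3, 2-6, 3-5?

Sort edges by weight, then run Kruskal:
2-3 (1): add. Components now {0} {1} {2,3} {4} {5} {6}
0-6 (3): add. Components now {0,6} {1} {2,3} {4} {5}
2-4 (4): add. Components now {0,6} {1} {2,3,4} {5}
5-6 (8): add. Components now {0,5,6} {1} {2,3,4}
1-6 (9): add. Components now {0,1,5,6} {2,3,4}
3-5 (10): add. Components now {0,1,2,3,4,5,6}
MST edge set: {2-3, 0-6, 2-4, 5-6, 1-6, 3-5}.
Of the listed edges, {2-3, 3-5} are in the MST → 2.

2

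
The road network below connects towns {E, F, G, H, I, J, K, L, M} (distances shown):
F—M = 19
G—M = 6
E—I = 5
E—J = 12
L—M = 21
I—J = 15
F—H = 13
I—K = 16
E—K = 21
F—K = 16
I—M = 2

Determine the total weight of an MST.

91

Kruskal's algorithm — process edges by increasing weight (ties by edge label):
I—M (2): add — endpoints in different components.
E—I (5): add — endpoints in different components.
G—M (6): add — endpoints in different components.
E—J (12): add — endpoints in different components.
F—H (13): add — endpoints in different components.
I—J (15): skip — I and J already connected.
F—K (16): add — endpoints in different components.
I—K (16): add — endpoints in different components.
F—M (19): skip — F and M already connected.
E—K (21): skip — E and K already connected.
L—M (21): add — endpoints in different components.
MST edges: I—M, E—I, G—M, E—J, F—H, F—K, I—K, L—M; total weight 2+5+6+12+13+16+16+21 = 91.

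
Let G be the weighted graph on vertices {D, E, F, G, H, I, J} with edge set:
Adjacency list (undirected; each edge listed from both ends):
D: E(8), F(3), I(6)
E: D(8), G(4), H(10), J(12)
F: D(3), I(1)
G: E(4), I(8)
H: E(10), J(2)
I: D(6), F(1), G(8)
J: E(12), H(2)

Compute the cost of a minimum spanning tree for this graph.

Sort edges by weight, then run Kruskal:
F—I (1): add. Components now {D} {E} {F,I} {G} {H} {J}
H—J (2): add. Components now {D} {E} {F,I} {G} {H,J}
D—F (3): add. Components now {D,F,I} {E} {G} {H,J}
E—G (4): add. Components now {D,F,I} {E,G} {H,J}
D—I (6): skip — D and I already connected.
D—E (8): add. Components now {D,E,F,G,I} {H,J}
G—I (8): skip — G and I already connected.
E—H (10): add. Components now {D,E,F,G,H,I,J}
MST edges: F—I, H—J, D—F, E—G, D—E, E—H; total weight 1+2+3+4+8+10 = 28.

28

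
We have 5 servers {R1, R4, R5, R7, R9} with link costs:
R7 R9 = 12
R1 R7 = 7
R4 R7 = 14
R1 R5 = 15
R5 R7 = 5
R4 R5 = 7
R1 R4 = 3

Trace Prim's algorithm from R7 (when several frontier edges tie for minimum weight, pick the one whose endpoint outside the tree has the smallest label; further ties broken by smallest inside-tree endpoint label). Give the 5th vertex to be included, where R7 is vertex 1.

Prim, starting at R7.
Step 1: frontier [R5 R7 5, R1 R7 7, R7 R9 12, R4 R7 14] → take R5 R7 (5); add R5.
Step 2: frontier [R4 R5 7, R1 R5 15, R1 R7 7, R7 R9 12, R4 R7 14] → take R1 R7 (7); add R1.
Step 3: frontier [R1 R4 3, R4 R5 7, R7 R9 12, R4 R7 14] → take R1 R4 (3); add R4.
Step 4: frontier [R7 R9 12] → take R7 R9 (12); add R9.
Vertex order: R7, R5, R1, R4, R9. The 5th vertex is R9.

R9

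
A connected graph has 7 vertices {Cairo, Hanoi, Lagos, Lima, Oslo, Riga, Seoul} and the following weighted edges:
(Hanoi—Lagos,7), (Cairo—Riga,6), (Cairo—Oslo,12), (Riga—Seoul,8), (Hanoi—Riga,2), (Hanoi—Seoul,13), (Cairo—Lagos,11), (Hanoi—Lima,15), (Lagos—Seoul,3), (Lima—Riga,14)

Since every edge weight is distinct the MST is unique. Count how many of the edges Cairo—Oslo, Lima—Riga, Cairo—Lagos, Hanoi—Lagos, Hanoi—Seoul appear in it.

Kruskal: consider edges lightest-first.
Hanoi—Riga (2): add — endpoints in different components.
Lagos—Seoul (3): add — endpoints in different components.
Cairo—Riga (6): add — endpoints in different components.
Hanoi—Lagos (7): add — endpoints in different components.
Riga—Seoul (8): skip — Riga and Seoul already connected.
Cairo—Lagos (11): skip — Cairo and Lagos already connected.
Cairo—Oslo (12): add — endpoints in different components.
Hanoi—Seoul (13): skip — Hanoi and Seoul already connected.
Lima—Riga (14): add — endpoints in different components.
MST edge set: {Hanoi—Riga, Lagos—Seoul, Cairo—Riga, Hanoi—Lagos, Cairo—Oslo, Lima—Riga}.
Of the listed edges, {Cairo—Oslo, Lima—Riga, Hanoi—Lagos} are in the MST → 3.

3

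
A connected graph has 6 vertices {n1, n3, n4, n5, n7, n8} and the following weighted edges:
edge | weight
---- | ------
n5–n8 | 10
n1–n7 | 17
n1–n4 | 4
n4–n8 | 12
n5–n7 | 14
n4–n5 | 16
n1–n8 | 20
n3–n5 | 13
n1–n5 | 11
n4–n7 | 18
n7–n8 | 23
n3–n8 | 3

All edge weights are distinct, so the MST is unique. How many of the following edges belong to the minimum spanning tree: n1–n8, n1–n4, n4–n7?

Sort edges by weight, then run Kruskal:
n3–n8 (3): add. Components now {n4} {n5} {n3,n8} {n7} {n1}
n1–n4 (4): add. Components now {n1,n4} {n5} {n3,n8} {n7}
n5–n8 (10): add. Components now {n1,n4} {n3,n5,n8} {n7}
n1–n5 (11): add. Components now {n1,n3,n4,n5,n8} {n7}
n4–n8 (12): skip — n4 and n8 already connected.
n3–n5 (13): skip — n5 and n3 already connected.
n5–n7 (14): add. Components now {n1,n3,n4,n5,n7,n8}
MST edge set: {n3–n8, n1–n4, n5–n8, n1–n5, n5–n7}.
Of the listed edges, {n1–n4} are in the MST → 1.

1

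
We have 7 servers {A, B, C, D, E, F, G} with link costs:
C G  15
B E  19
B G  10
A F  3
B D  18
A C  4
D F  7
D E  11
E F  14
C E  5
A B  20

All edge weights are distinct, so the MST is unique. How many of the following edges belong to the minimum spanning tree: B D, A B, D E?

0

Kruskal: consider edges lightest-first.
A F (3): add — endpoints in different components.
A C (4): add — endpoints in different components.
C E (5): add — endpoints in different components.
D F (7): add — endpoints in different components.
B G (10): add — endpoints in different components.
D E (11): skip — D and E already connected.
E F (14): skip — E and F already connected.
C G (15): add — endpoints in different components.
MST edge set: {A F, A C, C E, D F, B G, C G}.
Of the listed edges, {} are in the MST → 0.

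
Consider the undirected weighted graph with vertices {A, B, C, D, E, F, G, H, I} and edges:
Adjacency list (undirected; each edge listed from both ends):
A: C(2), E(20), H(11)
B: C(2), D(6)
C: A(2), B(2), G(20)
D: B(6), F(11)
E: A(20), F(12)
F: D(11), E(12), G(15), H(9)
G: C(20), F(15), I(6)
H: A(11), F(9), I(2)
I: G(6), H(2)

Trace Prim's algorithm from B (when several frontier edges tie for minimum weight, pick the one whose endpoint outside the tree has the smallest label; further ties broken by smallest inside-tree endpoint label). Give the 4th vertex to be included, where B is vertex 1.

Prim, starting at B.
Step 1: frontier [B–C 2, B–D 6] → take B–C (2); add C.
Step 2: frontier [B–D 6, A–C 2, C–G 20] → take A–C (2); add A.
Step 3: frontier [A–H 11, A–E 20, B–D 6, C–G 20] → take B–D (6); add D.
Step 4: frontier [A–H 11, A–E 20, C–G 20, D–F 11] → take D–F (11); add F.
Step 5: frontier [A–H 11, A–E 20, C–G 20, F–H 9, E–F 12, F–G 15] → take F–H (9); add H.
Step 6: frontier [A–E 20, C–G 20, E–F 12, F–G 15, H–I 2] → take H–I (2); add I.
Step 7: frontier [A–E 20, C–G 20, E–F 12, F–G 15, G–I 6] → take G–I (6); add G.
Step 8: frontier [A–E 20, E–F 12] → take E–F (12); add E.
Vertex order: B, C, A, D, F, H, I, G, E. The 4th vertex is D.

D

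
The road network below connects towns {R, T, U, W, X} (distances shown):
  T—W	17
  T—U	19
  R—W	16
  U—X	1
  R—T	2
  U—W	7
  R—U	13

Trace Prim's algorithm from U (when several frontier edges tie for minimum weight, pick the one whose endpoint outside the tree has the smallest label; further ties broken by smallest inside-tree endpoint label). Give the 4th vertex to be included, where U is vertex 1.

Prim's algorithm from U:
Step 1: cheapest edge leaving the tree is U—X (1); add X.
Step 2: cheapest edge leaving the tree is U—W (7); add W.
Step 3: cheapest edge leaving the tree is R—U (13); add R.
Step 4: cheapest edge leaving the tree is R—T (2); add T.
Vertex order: U, X, W, R, T. The 4th vertex is R.

R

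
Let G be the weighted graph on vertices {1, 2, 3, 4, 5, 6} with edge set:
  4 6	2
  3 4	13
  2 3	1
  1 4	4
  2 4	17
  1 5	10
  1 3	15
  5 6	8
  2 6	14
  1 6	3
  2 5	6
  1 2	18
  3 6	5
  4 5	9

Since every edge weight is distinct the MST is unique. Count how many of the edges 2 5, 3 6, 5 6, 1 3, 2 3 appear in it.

Kruskal: consider edges lightest-first.
2 3 (1): add — endpoints in different components.
4 6 (2): add — endpoints in different components.
1 6 (3): add — endpoints in different components.
1 4 (4): skip — 1 and 4 already connected.
3 6 (5): add — endpoints in different components.
2 5 (6): add — endpoints in different components.
MST edge set: {2 3, 4 6, 1 6, 3 6, 2 5}.
Of the listed edges, {2 5, 3 6, 2 3} are in the MST → 3.

3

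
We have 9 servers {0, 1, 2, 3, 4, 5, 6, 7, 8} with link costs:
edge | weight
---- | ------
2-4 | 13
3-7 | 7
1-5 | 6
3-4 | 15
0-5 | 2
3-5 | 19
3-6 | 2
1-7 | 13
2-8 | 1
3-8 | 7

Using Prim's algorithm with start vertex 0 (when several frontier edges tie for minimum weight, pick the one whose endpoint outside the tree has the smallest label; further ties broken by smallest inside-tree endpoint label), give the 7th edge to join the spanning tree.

2-8

Prim's algorithm from 0:
Step 1: frontier [0-5 2] → take 0-5 (2); add 5.
Step 2: frontier [1-5 6, 3-5 19] → take 1-5 (6); add 1.
Step 3: frontier [1-7 13, 3-5 19] → take 1-7 (13); add 7.
Step 4: frontier [3-5 19, 3-7 7] → take 3-7 (7); add 3.
Step 5: frontier [3-6 2, 3-8 7, 3-4 15] → take 3-6 (2); add 6.
Step 6: frontier [3-8 7, 3-4 15] → take 3-8 (7); add 8.
Step 7: frontier [3-4 15, 2-8 1] → take 2-8 (1); add 2.
Step 8: frontier [2-4 13, 3-4 15] → take 2-4 (13); add 4.
The 7th edge added is 2-8.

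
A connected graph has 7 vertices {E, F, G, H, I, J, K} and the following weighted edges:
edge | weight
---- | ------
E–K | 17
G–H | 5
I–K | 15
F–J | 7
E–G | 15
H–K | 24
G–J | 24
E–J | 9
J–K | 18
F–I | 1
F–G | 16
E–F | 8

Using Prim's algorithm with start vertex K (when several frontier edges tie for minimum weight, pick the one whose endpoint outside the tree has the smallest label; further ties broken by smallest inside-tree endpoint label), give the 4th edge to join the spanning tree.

Grow the tree from K using Prim:
Step 1: cheapest edge leaving the tree is I–K (15); add I.
Step 2: cheapest edge leaving the tree is F–I (1); add F.
Step 3: cheapest edge leaving the tree is F–J (7); add J.
Step 4: cheapest edge leaving the tree is E–F (8); add E.
Step 5: cheapest edge leaving the tree is E–G (15); add G.
Step 6: cheapest edge leaving the tree is G–H (5); add H.
The 4th edge added is E–F.

E-F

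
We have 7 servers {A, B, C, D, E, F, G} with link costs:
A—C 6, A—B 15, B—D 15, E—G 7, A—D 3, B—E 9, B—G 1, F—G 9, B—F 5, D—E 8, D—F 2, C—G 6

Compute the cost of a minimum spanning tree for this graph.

Kruskal's algorithm — process edges by increasing weight (ties by edge label):
B—G (1): add — endpoints in different components.
D—F (2): add — endpoints in different components.
A—D (3): add — endpoints in different components.
B—F (5): add — endpoints in different components.
A—C (6): add — endpoints in different components.
C—G (6): skip — C and G already connected.
E—G (7): add — endpoints in different components.
MST edges: B—G, D—F, A—D, B—F, A—C, E—G; total weight 1+2+3+5+6+7 = 24.

24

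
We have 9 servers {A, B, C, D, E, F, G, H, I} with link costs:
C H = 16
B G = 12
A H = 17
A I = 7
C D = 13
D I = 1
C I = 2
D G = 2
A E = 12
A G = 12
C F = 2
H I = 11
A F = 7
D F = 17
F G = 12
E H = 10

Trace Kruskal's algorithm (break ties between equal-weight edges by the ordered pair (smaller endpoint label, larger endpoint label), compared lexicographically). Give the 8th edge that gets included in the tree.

B-G

Sort edges by weight, then run Kruskal:
D I (1): add — endpoints in different components.
C F (2): add — endpoints in different components.
C I (2): add — endpoints in different components.
D G (2): add — endpoints in different components.
A F (7): add — endpoints in different components.
A I (7): skip — A and I already connected.
E H (10): add — endpoints in different components.
H I (11): add — endpoints in different components.
A E (12): skip — A and E already connected.
A G (12): skip — A and G already connected.
B G (12): add — endpoints in different components.
The 8th edge added is B G.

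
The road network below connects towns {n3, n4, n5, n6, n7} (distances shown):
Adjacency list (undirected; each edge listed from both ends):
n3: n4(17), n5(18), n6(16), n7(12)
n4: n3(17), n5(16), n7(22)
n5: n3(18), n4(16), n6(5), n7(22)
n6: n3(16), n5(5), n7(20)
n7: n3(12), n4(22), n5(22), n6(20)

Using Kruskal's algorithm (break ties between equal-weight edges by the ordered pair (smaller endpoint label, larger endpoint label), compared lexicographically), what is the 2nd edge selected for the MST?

n3-n7

Kruskal's algorithm — process edges by increasing weight (ties by edge label):
n5-n6 (5): add — endpoints in different components.
n3-n7 (12): add — endpoints in different components.
n3-n6 (16): add — endpoints in different components.
n4-n5 (16): add — endpoints in different components.
The 2nd edge added is n3-n7.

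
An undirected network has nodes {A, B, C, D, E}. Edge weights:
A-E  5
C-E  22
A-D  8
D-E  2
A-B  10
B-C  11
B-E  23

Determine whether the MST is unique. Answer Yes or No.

Yes

Kruskal: consider edges lightest-first.
D-E (2): add — endpoints in different components.
A-E (5): add — endpoints in different components.
A-D (8): skip — A and D already connected.
A-B (10): add — endpoints in different components.
B-C (11): add — endpoints in different components.
Every non-tree edge has weight strictly greater than the heaviest edge on the tree path between its endpoints, so the MST is unique.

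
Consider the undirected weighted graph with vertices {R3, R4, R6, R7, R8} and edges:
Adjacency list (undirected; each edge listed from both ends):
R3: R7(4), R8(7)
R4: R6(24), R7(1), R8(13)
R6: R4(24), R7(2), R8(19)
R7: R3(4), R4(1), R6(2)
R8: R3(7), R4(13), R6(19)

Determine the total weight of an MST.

14

Prim, starting at R6.
Step 1: cheapest edge leaving the tree is R6 R7 (2); add R7.
Step 2: cheapest edge leaving the tree is R4 R7 (1); add R4.
Step 3: cheapest edge leaving the tree is R3 R7 (4); add R3.
Step 4: cheapest edge leaving the tree is R3 R8 (7); add R8.
MST edges: R6 R7, R4 R7, R3 R7, R3 R8; total weight 2+1+4+7 = 14.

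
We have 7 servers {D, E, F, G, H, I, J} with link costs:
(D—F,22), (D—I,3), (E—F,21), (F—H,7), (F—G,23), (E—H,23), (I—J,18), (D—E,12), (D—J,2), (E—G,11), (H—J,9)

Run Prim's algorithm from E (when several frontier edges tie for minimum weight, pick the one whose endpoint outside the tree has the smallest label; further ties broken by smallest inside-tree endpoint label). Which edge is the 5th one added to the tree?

H-J

Prim, starting at E.
Step 1: frontier [E—G 11, D—E 12, E—F 21, E—H 23] → take E—G (11); add G.
Step 2: frontier [D—E 12, E—F 21, E—H 23, F—G 23] → take D—E (12); add D.
Step 3: frontier [D—J 2, D—I 3, D—F 22, E—F 21, E—H 23, F—G 23] → take D—J (2); add J.
Step 4: frontier [D—I 3, D—F 22, E—F 21, E—H 23, F—G 23, H—J 9, I—J 18] → take D—I (3); add I.
Step 5: frontier [D—F 22, E—F 21, E—H 23, F—G 23, H—J 9] → take H—J (9); add H.
Step 6: frontier [D—F 22, E—F 21, F—G 23, F—H 7] → take F—H (7); add F.
The 5th edge added is H—J.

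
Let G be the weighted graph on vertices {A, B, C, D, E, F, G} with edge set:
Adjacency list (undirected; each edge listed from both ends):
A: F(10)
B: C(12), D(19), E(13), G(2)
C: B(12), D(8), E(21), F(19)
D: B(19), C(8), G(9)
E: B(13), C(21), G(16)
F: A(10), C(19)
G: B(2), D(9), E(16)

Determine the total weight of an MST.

61

Prim's algorithm from F:
Step 1: frontier [A-F 10, C-F 19] → take A-F (10); add A.
Step 2: frontier [C-F 19] → take C-F (19); add C.
Step 3: frontier [C-D 8, B-C 12, C-E 21] → take C-D (8); add D.
Step 4: frontier [B-C 12, C-E 21, D-G 9, B-D 19] → take D-G (9); add G.
Step 5: frontier [B-C 12, C-E 21, B-D 19, B-G 2, E-G 16] → take B-G (2); add B.
Step 6: frontier [B-E 13, C-E 21, E-G 16] → take B-E (13); add E.
MST edges: A-F, C-F, C-D, D-G, B-G, B-E; total weight 10+19+8+9+2+13 = 61.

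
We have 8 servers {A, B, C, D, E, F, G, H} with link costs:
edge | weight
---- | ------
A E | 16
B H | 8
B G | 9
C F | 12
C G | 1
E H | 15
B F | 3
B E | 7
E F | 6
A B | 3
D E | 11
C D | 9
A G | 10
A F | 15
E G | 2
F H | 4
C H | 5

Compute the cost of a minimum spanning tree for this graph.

27

Kruskal's algorithm — process edges by increasing weight (ties by edge label):
C G (1): add — endpoints in different components.
E G (2): add — endpoints in different components.
A B (3): add — endpoints in different components.
B F (3): add — endpoints in different components.
F H (4): add — endpoints in different components.
C H (5): add — endpoints in different components.
E F (6): skip — E and F already connected.
B E (7): skip — B and E already connected.
B H (8): skip — B and H already connected.
B G (9): skip — B and G already connected.
C D (9): add — endpoints in different components.
MST edges: C G, E G, A B, B F, F H, C H, C D; total weight 1+2+3+3+4+5+9 = 27.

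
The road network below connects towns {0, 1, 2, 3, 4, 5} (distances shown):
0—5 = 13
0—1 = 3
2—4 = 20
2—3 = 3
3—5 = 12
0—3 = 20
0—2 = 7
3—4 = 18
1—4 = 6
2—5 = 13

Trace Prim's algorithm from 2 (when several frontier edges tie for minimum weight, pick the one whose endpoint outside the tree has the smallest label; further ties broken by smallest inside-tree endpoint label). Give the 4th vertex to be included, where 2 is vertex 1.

1

Prim, starting at 2.
Step 1: cheapest edge leaving the tree is 2—3 (3); add 3.
Step 2: cheapest edge leaving the tree is 0—2 (7); add 0.
Step 3: cheapest edge leaving the tree is 0—1 (3); add 1.
Step 4: cheapest edge leaving the tree is 1—4 (6); add 4.
Step 5: cheapest edge leaving the tree is 3—5 (12); add 5.
Vertex order: 2, 3, 0, 1, 4, 5. The 4th vertex is 1.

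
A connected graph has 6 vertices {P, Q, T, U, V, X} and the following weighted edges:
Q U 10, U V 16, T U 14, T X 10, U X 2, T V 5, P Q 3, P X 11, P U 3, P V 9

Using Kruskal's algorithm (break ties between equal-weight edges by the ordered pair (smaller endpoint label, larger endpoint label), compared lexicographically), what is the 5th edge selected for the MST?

P-V

Kruskal's algorithm — process edges by increasing weight (ties by edge label):
U X (2): add. Components now {U,X} {Q} {P} {T} {V}
P Q (3): add. Components now {U,X} {P,Q} {T} {V}
P U (3): add. Components now {P,Q,U,X} {T} {V}
T V (5): add. Components now {P,Q,U,X} {T,V}
P V (9): add. Components now {P,Q,T,U,V,X}
The 5th edge added is P V.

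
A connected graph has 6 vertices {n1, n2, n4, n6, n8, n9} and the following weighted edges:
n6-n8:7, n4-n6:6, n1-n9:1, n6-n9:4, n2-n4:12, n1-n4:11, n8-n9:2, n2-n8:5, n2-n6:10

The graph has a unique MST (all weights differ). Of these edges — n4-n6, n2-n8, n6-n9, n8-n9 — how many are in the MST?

Sort edges by weight, then run Kruskal:
n1-n9 (1): add. Components now {n8} {n1,n9} {n2} {n4} {n6}
n8-n9 (2): add. Components now {n1,n8,n9} {n2} {n4} {n6}
n6-n9 (4): add. Components now {n1,n6,n8,n9} {n2} {n4}
n2-n8 (5): add. Components now {n1,n2,n6,n8,n9} {n4}
n4-n6 (6): add. Components now {n1,n2,n4,n6,n8,n9}
MST edge set: {n1-n9, n8-n9, n6-n9, n2-n8, n4-n6}.
Of the listed edges, {n4-n6, n2-n8, n6-n9, n8-n9} are in the MST → 4.

4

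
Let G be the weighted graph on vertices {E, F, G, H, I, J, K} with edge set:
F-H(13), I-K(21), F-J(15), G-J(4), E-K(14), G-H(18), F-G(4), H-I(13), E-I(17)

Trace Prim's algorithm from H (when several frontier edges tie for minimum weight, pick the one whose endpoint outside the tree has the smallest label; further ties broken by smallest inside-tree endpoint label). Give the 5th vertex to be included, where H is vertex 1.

Prim, starting at H.
Step 1: cheapest edge leaving the tree is F-H (13); add F.
Step 2: cheapest edge leaving the tree is F-G (4); add G.
Step 3: cheapest edge leaving the tree is G-J (4); add J.
Step 4: cheapest edge leaving the tree is H-I (13); add I.
Step 5: cheapest edge leaving the tree is E-I (17); add E.
Step 6: cheapest edge leaving the tree is E-K (14); add K.
Vertex order: H, F, G, J, I, E, K. The 5th vertex is I.

I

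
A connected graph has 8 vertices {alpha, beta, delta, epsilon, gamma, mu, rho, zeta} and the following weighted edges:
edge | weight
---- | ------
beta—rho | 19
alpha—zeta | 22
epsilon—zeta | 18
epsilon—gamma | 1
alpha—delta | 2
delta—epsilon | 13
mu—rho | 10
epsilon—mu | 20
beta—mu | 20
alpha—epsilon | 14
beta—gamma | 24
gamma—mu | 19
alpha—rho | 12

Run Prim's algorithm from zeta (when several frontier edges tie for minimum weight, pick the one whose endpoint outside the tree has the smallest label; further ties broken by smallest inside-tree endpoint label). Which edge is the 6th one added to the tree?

Grow the tree from zeta using Prim:
Step 1: frontier [epsilon—zeta 18, alpha—zeta 22] → take epsilon—zeta (18); add epsilon.
Step 2: frontier [epsilon—gamma 1, delta—epsilon 13, alpha—epsilon 14, epsilon—mu 20, alpha—zeta 22] → take epsilon—gamma (1); add gamma.
Step 3: frontier [delta—epsilon 13, alpha—epsilon 14, epsilon—mu 20, gamma—mu 19, beta—gamma 24, alpha—zeta 22] → take delta—epsilon (13); add delta.
Step 4: frontier [alpha—delta 2, alpha—epsilon 14, epsilon—mu 20, gamma—mu 19, beta—gamma 24, alpha—zeta 22] → take alpha—delta (2); add alpha.
Step 5: frontier [alpha—rho 12, epsilon—mu 20, gamma—mu 19, beta—gamma 24] → take alpha—rho (12); add rho.
Step 6: frontier [epsilon—mu 20, gamma—mu 19, beta—gamma 24, mu—rho 10, beta—rho 19] → take mu—rho (10); add mu.
Step 7: frontier [beta—gamma 24, beta—mu 20, beta—rho 19] → take beta—rho (19); add beta.
The 6th edge added is mu—rho.

mu-rho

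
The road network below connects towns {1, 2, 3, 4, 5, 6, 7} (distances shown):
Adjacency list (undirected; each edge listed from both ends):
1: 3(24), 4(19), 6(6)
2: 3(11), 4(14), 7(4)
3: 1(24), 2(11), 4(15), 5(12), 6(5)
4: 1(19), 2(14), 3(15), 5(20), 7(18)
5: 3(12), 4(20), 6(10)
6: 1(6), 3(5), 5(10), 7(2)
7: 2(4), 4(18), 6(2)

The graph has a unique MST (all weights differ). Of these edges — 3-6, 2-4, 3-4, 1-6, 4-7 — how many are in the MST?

Sort edges by weight, then run Kruskal:
6-7 (2): add — endpoints in different components.
2-7 (4): add — endpoints in different components.
3-6 (5): add — endpoints in different components.
1-6 (6): add — endpoints in different components.
5-6 (10): add — endpoints in different components.
2-3 (11): skip — 2 and 3 already connected.
3-5 (12): skip — 3 and 5 already connected.
2-4 (14): add — endpoints in different components.
MST edge set: {6-7, 2-7, 3-6, 1-6, 5-6, 2-4}.
Of the listed edges, {3-6, 2-4, 1-6} are in the MST → 3.

3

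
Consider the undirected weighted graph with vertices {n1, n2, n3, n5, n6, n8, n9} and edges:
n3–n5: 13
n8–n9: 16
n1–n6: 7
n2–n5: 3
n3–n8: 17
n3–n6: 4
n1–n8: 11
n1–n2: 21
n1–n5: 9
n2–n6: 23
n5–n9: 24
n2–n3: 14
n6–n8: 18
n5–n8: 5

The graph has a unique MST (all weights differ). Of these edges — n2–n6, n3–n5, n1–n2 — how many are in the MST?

Sort edges by weight, then run Kruskal:
n2–n5 (3): add. Components now {n1} {n9} {n2,n5} {n6} {n3} {n8}
n3–n6 (4): add. Components now {n1} {n9} {n2,n5} {n3,n6} {n8}
n5–n8 (5): add. Components now {n1} {n9} {n2,n5,n8} {n3,n6}
n1–n6 (7): add. Components now {n1,n3,n6} {n9} {n2,n5,n8}
n1–n5 (9): add. Components now {n1,n2,n3,n5,n6,n8} {n9}
n1–n8 (11): skip — n1 and n8 already connected.
n3–n5 (13): skip — n5 and n3 already connected.
n2–n3 (14): skip — n3 and n2 already connected.
n8–n9 (16): add. Components now {n1,n2,n3,n5,n6,n8,n9}
MST edge set: {n2–n5, n3–n6, n5–n8, n1–n6, n1–n5, n8–n9}.
Of the listed edges, {} are in the MST → 0.

0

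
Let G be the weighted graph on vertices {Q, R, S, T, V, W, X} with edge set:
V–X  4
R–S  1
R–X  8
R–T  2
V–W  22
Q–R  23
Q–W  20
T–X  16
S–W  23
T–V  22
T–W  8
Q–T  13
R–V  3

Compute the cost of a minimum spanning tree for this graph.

Prim, starting at X.
Step 1: frontier [V–X 4, R–X 8, T–X 16] → take V–X (4); add V.
Step 2: frontier [R–V 3, T–V 22, V–W 22, R–X 8, T–X 16] → take R–V (3); add R.
Step 3: frontier [R–S 1, R–T 2, Q–R 23, T–V 22, V–W 22, T–X 16] → take R–S (1); add S.
Step 4: frontier [R–T 2, Q–R 23, S–W 23, T–V 22, V–W 22, T–X 16] → take R–T (2); add T.
Step 5: frontier [Q–R 23, S–W 23, T–W 8, Q–T 13, V–W 22] → take T–W (8); add W.
Step 6: frontier [Q–R 23, Q–T 13, Q–W 20] → take Q–T (13); add Q.
MST edges: V–X, R–V, R–S, R–T, T–W, Q–T; total weight 4+3+1+2+8+13 = 31.

31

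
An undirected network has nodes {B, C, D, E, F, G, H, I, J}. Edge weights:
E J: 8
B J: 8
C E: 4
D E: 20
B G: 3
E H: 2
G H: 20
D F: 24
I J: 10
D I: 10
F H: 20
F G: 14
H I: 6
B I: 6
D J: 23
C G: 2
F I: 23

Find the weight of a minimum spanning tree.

Prim, starting at J.
Step 1: cheapest edge leaving the tree is B J (8); add B.
Step 2: cheapest edge leaving the tree is B G (3); add G.
Step 3: cheapest edge leaving the tree is C G (2); add C.
Step 4: cheapest edge leaving the tree is C E (4); add E.
Step 5: cheapest edge leaving the tree is E H (2); add H.
Step 6: cheapest edge leaving the tree is B I (6); add I.
Step 7: cheapest edge leaving the tree is D I (10); add D.
Step 8: cheapest edge leaving the tree is F G (14); add F.
MST edges: B J, B G, C G, C E, E H, B I, D I, F G; total weight 8+3+2+4+2+6+10+14 = 49.

49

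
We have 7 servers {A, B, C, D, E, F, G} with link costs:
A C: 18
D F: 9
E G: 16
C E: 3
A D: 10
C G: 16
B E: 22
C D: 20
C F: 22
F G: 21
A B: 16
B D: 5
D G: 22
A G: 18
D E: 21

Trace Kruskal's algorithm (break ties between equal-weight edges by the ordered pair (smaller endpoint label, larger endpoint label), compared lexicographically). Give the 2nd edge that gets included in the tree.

Sort edges by weight, then run Kruskal:
C E (3): add — endpoints in different components.
B D (5): add — endpoints in different components.
D F (9): add — endpoints in different components.
A D (10): add — endpoints in different components.
A B (16): skip — A and B already connected.
C G (16): add — endpoints in different components.
E G (16): skip — E and G already connected.
A C (18): add — endpoints in different components.
The 2nd edge added is B D.

B-D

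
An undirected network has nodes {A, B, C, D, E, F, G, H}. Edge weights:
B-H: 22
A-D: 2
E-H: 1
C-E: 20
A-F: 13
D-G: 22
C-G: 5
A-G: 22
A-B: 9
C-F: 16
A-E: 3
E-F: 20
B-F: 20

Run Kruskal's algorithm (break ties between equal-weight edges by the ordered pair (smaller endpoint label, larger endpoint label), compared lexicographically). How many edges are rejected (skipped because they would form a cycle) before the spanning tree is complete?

Sort edges by weight, then run Kruskal:
E-H (1): add — endpoints in different components.
A-D (2): add — endpoints in different components.
A-E (3): add — endpoints in different components.
C-G (5): add — endpoints in different components.
A-B (9): add — endpoints in different components.
A-F (13): add — endpoints in different components.
C-F (16): add — endpoints in different components.
Edges rejected before the tree was complete: 0.

0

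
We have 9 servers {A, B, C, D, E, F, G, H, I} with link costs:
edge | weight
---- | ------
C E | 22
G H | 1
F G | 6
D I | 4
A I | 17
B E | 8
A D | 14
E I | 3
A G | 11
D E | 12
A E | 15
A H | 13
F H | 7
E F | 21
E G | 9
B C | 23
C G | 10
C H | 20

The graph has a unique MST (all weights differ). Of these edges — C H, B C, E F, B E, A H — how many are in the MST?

1

Sort edges by weight, then run Kruskal:
G H (1): add — endpoints in different components.
E I (3): add — endpoints in different components.
D I (4): add — endpoints in different components.
F G (6): add — endpoints in different components.
F H (7): skip — F and H already connected.
B E (8): add — endpoints in different components.
E G (9): add — endpoints in different components.
C G (10): add — endpoints in different components.
A G (11): add — endpoints in different components.
MST edge set: {G H, E I, D I, F G, B E, E G, C G, A G}.
Of the listed edges, {B E} are in the MST → 1.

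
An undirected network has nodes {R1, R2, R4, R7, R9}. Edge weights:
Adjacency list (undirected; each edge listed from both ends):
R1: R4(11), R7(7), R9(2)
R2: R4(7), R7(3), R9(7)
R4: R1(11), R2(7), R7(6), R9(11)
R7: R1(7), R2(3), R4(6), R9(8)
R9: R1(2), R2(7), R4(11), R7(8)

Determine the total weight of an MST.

Kruskal: consider edges lightest-first.
R1—R9 (2): add. Components now {R1,R9} {R7} {R2} {R4}
R2—R7 (3): add. Components now {R1,R9} {R2,R7} {R4}
R4—R7 (6): add. Components now {R1,R9} {R2,R4,R7}
R1—R7 (7): add. Components now {R1,R2,R4,R7,R9}
MST edges: R1—R9, R2—R7, R4—R7, R1—R7; total weight 2+3+6+7 = 18.

18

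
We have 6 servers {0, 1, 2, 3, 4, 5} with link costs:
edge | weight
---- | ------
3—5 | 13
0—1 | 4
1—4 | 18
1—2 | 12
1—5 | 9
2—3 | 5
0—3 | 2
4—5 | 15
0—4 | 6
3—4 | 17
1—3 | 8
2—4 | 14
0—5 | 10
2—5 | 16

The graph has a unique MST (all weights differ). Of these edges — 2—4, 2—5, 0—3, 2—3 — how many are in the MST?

2

Kruskal's algorithm — process edges by increasing weight (ties by edge label):
0—3 (2): add — endpoints in different components.
0—1 (4): add — endpoints in different components.
2—3 (5): add — endpoints in different components.
0—4 (6): add — endpoints in different components.
1—3 (8): skip — 1 and 3 already connected.
1—5 (9): add — endpoints in different components.
MST edge set: {0—3, 0—1, 2—3, 0—4, 1—5}.
Of the listed edges, {0—3, 2—3} are in the MST → 2.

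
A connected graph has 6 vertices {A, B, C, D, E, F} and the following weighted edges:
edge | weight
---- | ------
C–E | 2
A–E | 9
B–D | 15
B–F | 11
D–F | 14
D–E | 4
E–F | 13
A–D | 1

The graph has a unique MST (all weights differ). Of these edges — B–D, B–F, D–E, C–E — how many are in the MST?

Kruskal: consider edges lightest-first.
A–D (1): add — endpoints in different components.
C–E (2): add — endpoints in different components.
D–E (4): add — endpoints in different components.
A–E (9): skip — A and E already connected.
B–F (11): add — endpoints in different components.
E–F (13): add — endpoints in different components.
MST edge set: {A–D, C–E, D–E, B–F, E–F}.
Of the listed edges, {B–F, D–E, C–E} are in the MST → 3.

3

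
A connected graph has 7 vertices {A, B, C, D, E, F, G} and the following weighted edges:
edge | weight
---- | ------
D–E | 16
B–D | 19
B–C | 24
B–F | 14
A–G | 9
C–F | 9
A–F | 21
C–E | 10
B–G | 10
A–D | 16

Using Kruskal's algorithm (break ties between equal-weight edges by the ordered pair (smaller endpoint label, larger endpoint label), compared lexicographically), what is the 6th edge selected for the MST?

A-D

Sort edges by weight, then run Kruskal:
A–G (9): add — endpoints in different components.
C–F (9): add — endpoints in different components.
B–G (10): add — endpoints in different components.
C–E (10): add — endpoints in different components.
B–F (14): add — endpoints in different components.
A–D (16): add — endpoints in different components.
The 6th edge added is A–D.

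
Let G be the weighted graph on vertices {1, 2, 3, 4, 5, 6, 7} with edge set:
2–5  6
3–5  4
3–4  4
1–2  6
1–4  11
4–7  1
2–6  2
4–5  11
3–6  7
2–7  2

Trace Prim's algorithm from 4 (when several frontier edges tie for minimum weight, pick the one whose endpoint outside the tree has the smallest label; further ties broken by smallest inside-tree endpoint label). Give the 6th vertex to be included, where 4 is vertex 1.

5

Grow the tree from 4 using Prim:
Step 1: cheapest edge leaving the tree is 4–7 (1); add 7.
Step 2: cheapest edge leaving the tree is 2–7 (2); add 2.
Step 3: cheapest edge leaving the tree is 2–6 (2); add 6.
Step 4: cheapest edge leaving the tree is 3–4 (4); add 3.
Step 5: cheapest edge leaving the tree is 3–5 (4); add 5.
Step 6: cheapest edge leaving the tree is 1–2 (6); add 1.
Vertex order: 4, 7, 2, 6, 3, 5, 1. The 6th vertex is 5.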